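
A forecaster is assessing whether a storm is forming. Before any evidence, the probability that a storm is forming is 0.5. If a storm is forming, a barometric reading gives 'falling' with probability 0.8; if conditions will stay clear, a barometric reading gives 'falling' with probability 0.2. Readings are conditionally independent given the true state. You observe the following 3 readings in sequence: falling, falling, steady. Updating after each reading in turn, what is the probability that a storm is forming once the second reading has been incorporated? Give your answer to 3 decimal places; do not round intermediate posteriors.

0.941

After 'falling': P(storm) = 0.8·0.5000 / (0.8·0.5000 + 0.2·0.5000) ≈ 0.8000
After 'falling': P(storm) = 0.8·0.8000 / (0.8·0.8000 + 0.2·0.2000) ≈ 0.9412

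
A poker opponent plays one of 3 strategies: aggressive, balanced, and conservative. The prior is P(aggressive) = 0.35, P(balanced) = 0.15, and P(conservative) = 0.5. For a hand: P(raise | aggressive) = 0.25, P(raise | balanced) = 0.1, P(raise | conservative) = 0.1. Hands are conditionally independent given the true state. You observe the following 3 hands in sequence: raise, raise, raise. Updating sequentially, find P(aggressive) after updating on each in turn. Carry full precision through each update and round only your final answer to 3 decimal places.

Apply Bayes' rule sequentially, carrying P(aggressive) forward.
After 'raise': normaliser = 0.25·0.3500 + 0.1·0.1500 + 0.1·0.5000; P(aggressive) ≈ 0.5738, P(balanced) ≈ 0.0984, P(conservative) ≈ 0.3279
After 'raise': normaliser = 0.25·0.5738 + 0.1·0.0984 + 0.1·0.3279; P(aggressive) ≈ 0.7709, P(balanced) ≈ 0.0529, P(conservative) ≈ 0.1762
After 'raise': normaliser = 0.25·0.7709 + 0.1·0.0529 + 0.1·0.1762; P(aggressive) ≈ 0.8938, P(balanced) ≈ 0.0245, P(conservative) ≈ 0.0817

0.894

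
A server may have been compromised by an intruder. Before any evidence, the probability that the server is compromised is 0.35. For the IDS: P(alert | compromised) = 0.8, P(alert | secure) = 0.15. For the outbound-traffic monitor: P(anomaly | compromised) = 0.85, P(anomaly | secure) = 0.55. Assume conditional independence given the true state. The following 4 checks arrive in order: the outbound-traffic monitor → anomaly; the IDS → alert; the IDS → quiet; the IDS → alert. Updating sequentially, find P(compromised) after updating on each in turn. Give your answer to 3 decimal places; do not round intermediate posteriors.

0.848

After the outbound-traffic monitor='anomaly': P(compromised) = 0.85·0.3500 / (0.85·0.3500 + 0.55·0.6500) ≈ 0.4542
After the IDS='alert': P(compromised) = 0.8·0.4542 / (0.8·0.4542 + 0.15·0.5458) ≈ 0.8161
After the IDS='quiet': P(compromised) = 0.2·0.8161 / (0.2·0.8161 + 0.85·0.1839) ≈ 0.5108
After the IDS='alert': P(compromised) = 0.8·0.5108 / (0.8·0.5108 + 0.15·0.4892) ≈ 0.8478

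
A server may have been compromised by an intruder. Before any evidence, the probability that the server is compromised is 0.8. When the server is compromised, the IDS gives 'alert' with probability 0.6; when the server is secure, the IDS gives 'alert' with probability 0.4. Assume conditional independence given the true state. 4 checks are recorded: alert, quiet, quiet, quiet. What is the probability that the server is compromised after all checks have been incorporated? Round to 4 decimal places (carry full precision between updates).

After 'alert': P(compromised) = 0.6·0.8000 / (0.6·0.8000 + 0.4·0.2000) ≈ 0.8571
After 'quiet': P(compromised) = 0.4·0.8571 / (0.4·0.8571 + 0.6·0.1429) ≈ 0.8000
After 'quiet': P(compromised) = 0.4·0.8000 / (0.4·0.8000 + 0.6·0.2000) ≈ 0.7273
After 'quiet': P(compromised) = 0.4·0.7273 / (0.4·0.7273 + 0.6·0.2727) ≈ 0.6400

0.6400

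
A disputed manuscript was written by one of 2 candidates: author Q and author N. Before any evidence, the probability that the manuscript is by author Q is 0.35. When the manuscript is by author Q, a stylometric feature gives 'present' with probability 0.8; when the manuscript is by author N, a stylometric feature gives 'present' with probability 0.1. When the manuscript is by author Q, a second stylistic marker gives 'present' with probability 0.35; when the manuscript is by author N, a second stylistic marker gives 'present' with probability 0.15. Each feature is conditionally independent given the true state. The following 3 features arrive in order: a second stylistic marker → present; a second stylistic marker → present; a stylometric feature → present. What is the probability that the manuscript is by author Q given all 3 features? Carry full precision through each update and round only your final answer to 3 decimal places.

Each posterior becomes the prior for the next update.
After a second stylistic marker='present': P(author Q) = 0.35·0.3500 / (0.35·0.3500 + 0.15·0.6500) ≈ 0.5568
After a second stylistic marker='present': P(author Q) = 0.35·0.5568 / (0.35·0.5568 + 0.15·0.4432) ≈ 0.7457
After a stylometric feature='present': P(author Q) = 0.8·0.7457 / (0.8·0.7457 + 0.1·0.2543) ≈ 0.9591

0.959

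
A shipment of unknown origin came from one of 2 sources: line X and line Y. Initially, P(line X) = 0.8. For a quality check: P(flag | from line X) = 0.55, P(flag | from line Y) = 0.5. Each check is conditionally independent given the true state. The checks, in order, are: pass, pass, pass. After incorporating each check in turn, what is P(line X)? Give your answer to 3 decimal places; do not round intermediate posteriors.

After 'pass': P(line X) = 0.45·0.8000 / (0.45·0.8000 + 0.5·0.2000) ≈ 0.7826
After 'pass': P(line X) = 0.45·0.7826 / (0.45·0.7826 + 0.5·0.2174) ≈ 0.7642
After 'pass': P(line X) = 0.45·0.7642 / (0.45·0.7642 + 0.5·0.2358) ≈ 0.7446

0.745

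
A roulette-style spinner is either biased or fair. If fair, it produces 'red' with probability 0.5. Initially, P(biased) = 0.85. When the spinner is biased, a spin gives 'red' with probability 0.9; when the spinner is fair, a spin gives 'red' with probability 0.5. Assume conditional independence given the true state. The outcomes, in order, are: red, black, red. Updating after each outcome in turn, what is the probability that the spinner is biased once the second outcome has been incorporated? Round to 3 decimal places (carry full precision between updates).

After 'red': P(biased) = 0.9·0.8500 / (0.9·0.8500 + 0.5·0.1500) ≈ 0.9107
After 'black': P(biased) = 0.1·0.9107 / (0.1·0.9107 + 0.5·0.0893) ≈ 0.6711

0.671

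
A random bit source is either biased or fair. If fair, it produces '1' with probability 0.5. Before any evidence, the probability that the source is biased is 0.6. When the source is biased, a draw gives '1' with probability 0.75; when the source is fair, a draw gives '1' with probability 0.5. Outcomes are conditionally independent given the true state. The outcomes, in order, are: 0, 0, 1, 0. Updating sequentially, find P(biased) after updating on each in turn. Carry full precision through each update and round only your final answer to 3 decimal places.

0.220

Apply Bayes' rule sequentially, carrying P(biased) forward.
After '0': P(biased) = 0.25·0.6000 / (0.25·0.6000 + 0.5·0.4000) ≈ 0.4286
After '0': P(biased) = 0.25·0.4286 / (0.25·0.4286 + 0.5·0.5714) ≈ 0.2727
After '1': P(biased) = 0.75·0.2727 / (0.75·0.2727 + 0.5·0.7273) ≈ 0.3600
After '0': P(biased) = 0.25·0.3600 / (0.25·0.3600 + 0.5·0.6400) ≈ 0.2195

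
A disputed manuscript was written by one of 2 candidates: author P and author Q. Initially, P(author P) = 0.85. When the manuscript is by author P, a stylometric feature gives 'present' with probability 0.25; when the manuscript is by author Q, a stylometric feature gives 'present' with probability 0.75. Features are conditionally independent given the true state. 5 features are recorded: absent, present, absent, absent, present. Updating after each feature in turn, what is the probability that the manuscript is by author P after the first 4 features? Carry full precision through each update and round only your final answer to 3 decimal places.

After 'absent': P(author P) = 0.75·0.8500 / (0.75·0.8500 + 0.25·0.1500) ≈ 0.9444
After 'present': P(author P) = 0.25·0.9444 / (0.25·0.9444 + 0.75·0.0556) ≈ 0.8500
After 'absent': P(author P) = 0.75·0.8500 / (0.75·0.8500 + 0.25·0.1500) ≈ 0.9444
After 'absent': P(author P) = 0.75·0.9444 / (0.75·0.9444 + 0.25·0.0556) ≈ 0.9808

0.981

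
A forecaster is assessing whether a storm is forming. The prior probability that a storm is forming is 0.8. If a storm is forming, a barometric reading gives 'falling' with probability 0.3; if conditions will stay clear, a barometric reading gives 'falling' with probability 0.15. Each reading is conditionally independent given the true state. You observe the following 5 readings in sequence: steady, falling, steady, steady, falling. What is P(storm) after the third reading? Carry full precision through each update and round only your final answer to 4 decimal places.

0.8444

Apply Bayes' rule sequentially, carrying P(storm) forward.
After 'steady': P(storm) = 0.7·0.8000 / (0.7·0.8000 + 0.85·0.2000) ≈ 0.7671
After 'falling': P(storm) = 0.3·0.7671 / (0.3·0.7671 + 0.15·0.2329) ≈ 0.8682
After 'steady': P(storm) = 0.7·0.8682 / (0.7·0.8682 + 0.85·0.1318) ≈ 0.8444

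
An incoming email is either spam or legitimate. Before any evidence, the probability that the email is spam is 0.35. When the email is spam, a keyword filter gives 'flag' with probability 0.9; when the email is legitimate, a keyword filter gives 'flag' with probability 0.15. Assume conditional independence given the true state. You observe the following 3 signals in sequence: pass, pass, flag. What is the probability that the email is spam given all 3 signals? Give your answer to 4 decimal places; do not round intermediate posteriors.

Apply Bayes' rule sequentially, carrying P(spam) forward.
After 'pass': P(spam) = 0.1·0.3500 / (0.1·0.3500 + 0.85·0.6500) ≈ 0.0596
After 'pass': P(spam) = 0.1·0.0596 / (0.1·0.0596 + 0.85·0.9404) ≈ 0.0074
After 'flag': P(spam) = 0.9·0.0074 / (0.9·0.0074 + 0.15·0.9926) ≈ 0.0428

0.0428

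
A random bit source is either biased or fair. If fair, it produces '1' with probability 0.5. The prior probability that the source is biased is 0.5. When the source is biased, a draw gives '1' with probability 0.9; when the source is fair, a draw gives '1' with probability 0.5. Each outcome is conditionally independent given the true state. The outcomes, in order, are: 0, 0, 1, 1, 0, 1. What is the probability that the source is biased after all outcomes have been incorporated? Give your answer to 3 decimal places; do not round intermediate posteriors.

After '0': P(biased) = 0.1·0.5000 / (0.1·0.5000 + 0.5·0.5000) ≈ 0.1667
After '0': P(biased) = 0.1·0.1667 / (0.1·0.1667 + 0.5·0.8333) ≈ 0.0385
After '1': P(biased) = 0.9·0.0385 / (0.9·0.0385 + 0.5·0.9615) ≈ 0.0672
After '1': P(biased) = 0.9·0.0672 / (0.9·0.0672 + 0.5·0.9328) ≈ 0.1147
After '0': P(biased) = 0.1·0.1147 / (0.1·0.1147 + 0.5·0.8853) ≈ 0.0253
After '1': P(biased) = 0.9·0.0253 / (0.9·0.0253 + 0.5·0.9747) ≈ 0.0446

0.045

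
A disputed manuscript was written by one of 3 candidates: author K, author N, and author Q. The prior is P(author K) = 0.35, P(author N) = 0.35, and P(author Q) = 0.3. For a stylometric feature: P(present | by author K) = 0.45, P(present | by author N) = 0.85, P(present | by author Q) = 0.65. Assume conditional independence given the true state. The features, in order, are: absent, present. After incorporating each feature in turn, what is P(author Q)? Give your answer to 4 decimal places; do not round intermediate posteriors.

After 'absent': normaliser = 0.55·0.3500 + 0.15·0.3500 + 0.35·0.3000; P(author K) ≈ 0.5500, P(author N) ≈ 0.1500, P(author Q) ≈ 0.3000
After 'present': normaliser = 0.45·0.5500 + 0.85·0.1500 + 0.65·0.3000; P(author K) ≈ 0.4342, P(author N) ≈ 0.2237, P(author Q) ≈ 0.3421

0.3421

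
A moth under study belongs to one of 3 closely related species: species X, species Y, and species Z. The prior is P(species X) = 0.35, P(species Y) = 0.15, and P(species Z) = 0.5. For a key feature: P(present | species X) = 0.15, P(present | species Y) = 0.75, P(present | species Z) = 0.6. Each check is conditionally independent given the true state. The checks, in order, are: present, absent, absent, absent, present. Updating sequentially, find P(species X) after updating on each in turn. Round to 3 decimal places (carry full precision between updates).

Apply Bayes' rule sequentially, carrying P(species X) forward.
After 'present': normaliser = 0.15·0.3500 + 0.75·0.1500 + 0.6·0.5000; P(species X) ≈ 0.1129, P(species Y) ≈ 0.2419, P(species Z) ≈ 0.6452
After 'absent': normaliser = 0.85·0.1129 + 0.25·0.2419 + 0.4·0.6452; P(species X) ≈ 0.2315, P(species Y) ≈ 0.1459, P(species Z) ≈ 0.6226
After 'absent': normaliser = 0.85·0.2315 + 0.25·0.1459 + 0.4·0.6226; P(species X) ≈ 0.4080, P(species Y) ≈ 0.0756, P(species Z) ≈ 0.5163
After 'absent': normaliser = 0.85·0.4080 + 0.25·0.0756 + 0.4·0.5163; P(species X) ≈ 0.6061, P(species Y) ≈ 0.0330, P(species Z) ≈ 0.3609
After 'present': normaliser = 0.15·0.6061 + 0.75·0.0330 + 0.6·0.3609; P(species X) ≈ 0.2736, P(species Y) ≈ 0.0746, P(species Z) ≈ 0.6518

0.274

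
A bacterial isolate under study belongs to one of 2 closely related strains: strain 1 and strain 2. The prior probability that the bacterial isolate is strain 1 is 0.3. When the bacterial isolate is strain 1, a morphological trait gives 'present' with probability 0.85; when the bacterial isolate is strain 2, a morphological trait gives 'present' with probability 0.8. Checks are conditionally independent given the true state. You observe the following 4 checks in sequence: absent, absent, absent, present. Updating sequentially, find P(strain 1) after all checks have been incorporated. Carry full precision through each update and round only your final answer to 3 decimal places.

0.161

After 'absent': P(strain 1) = 0.15·0.3000 / (0.15·0.3000 + 0.2·0.7000) ≈ 0.2432
After 'absent': P(strain 1) = 0.15·0.2432 / (0.15·0.2432 + 0.2·0.7568) ≈ 0.1942
After 'absent': P(strain 1) = 0.15·0.1942 / (0.15·0.1942 + 0.2·0.8058) ≈ 0.1531
After 'present': P(strain 1) = 0.85·0.1531 / (0.85·0.1531 + 0.8·0.8469) ≈ 0.1611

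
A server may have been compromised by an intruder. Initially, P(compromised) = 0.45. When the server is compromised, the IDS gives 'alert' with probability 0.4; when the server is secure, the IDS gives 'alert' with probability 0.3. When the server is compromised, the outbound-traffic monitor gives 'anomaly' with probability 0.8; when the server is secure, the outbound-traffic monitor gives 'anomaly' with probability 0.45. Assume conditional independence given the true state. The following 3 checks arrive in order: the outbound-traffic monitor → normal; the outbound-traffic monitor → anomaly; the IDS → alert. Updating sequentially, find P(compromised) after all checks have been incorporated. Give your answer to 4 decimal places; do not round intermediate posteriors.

0.4136

After the outbound-traffic monitor='normal': P(compromised) = 0.2·0.4500 / (0.2·0.4500 + 0.55·0.5500) ≈ 0.2293
After the outbound-traffic monitor='anomaly': P(compromised) = 0.8·0.2293 / (0.8·0.2293 + 0.45·0.7707) ≈ 0.3459
After the IDS='alert': P(compromised) = 0.4·0.3459 / (0.4·0.3459 + 0.3·0.6541) ≈ 0.4136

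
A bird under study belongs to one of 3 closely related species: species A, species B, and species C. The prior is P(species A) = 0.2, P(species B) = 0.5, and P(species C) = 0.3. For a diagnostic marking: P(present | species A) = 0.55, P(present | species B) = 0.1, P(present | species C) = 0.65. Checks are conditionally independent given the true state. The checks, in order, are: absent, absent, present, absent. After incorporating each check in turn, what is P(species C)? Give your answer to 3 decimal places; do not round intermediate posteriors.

After 'absent': normaliser = 0.45·0.2000 + 0.9·0.5000 + 0.35·0.3000; P(species A) ≈ 0.1395, P(species B) ≈ 0.6977, P(species C) ≈ 0.1628
After 'absent': normaliser = 0.45·0.1395 + 0.9·0.6977 + 0.35·0.1628; P(species A) ≈ 0.0840, P(species B) ≈ 0.8398, P(species C) ≈ 0.0762
After 'present': normaliser = 0.55·0.0840 + 0.1·0.8398 + 0.65·0.0762; P(species A) ≈ 0.2570, P(species B) ≈ 0.4673, P(species C) ≈ 0.2756
After 'absent': normaliser = 0.45·0.2570 + 0.9·0.4673 + 0.35·0.2756; P(species A) ≈ 0.1828, P(species B) ≈ 0.6647, P(species C) ≈ 0.1525

0.152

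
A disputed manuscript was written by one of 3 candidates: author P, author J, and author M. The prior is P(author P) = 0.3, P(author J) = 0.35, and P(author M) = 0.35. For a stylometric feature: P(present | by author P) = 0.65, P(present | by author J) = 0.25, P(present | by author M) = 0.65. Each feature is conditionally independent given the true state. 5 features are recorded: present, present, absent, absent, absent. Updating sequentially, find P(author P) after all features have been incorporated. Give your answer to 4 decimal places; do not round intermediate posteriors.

After 'present': normaliser = 0.65·0.3000 + 0.25·0.3500 + 0.65·0.3500; P(author P) ≈ 0.3824, P(author J) ≈ 0.1716, P(author M) ≈ 0.4461
After 'present': normaliser = 0.65·0.3824 + 0.25·0.1716 + 0.65·0.4461; P(author P) ≈ 0.4275, P(author J) ≈ 0.0738, P(author M) ≈ 0.4987
After 'absent': normaliser = 0.35·0.4275 + 0.75·0.0738 + 0.35·0.4987; P(author P) ≈ 0.3942, P(author J) ≈ 0.1458, P(author M) ≈ 0.4600
After 'absent': normaliser = 0.35·0.3942 + 0.75·0.1458 + 0.35·0.4600; P(author P) ≈ 0.3379, P(author J) ≈ 0.2678, P(author M) ≈ 0.3943
After 'absent': normaliser = 0.35·0.3379 + 0.75·0.2678 + 0.35·0.3943; P(author P) ≈ 0.2587, P(author J) ≈ 0.4394, P(author M) ≈ 0.3019

0.2587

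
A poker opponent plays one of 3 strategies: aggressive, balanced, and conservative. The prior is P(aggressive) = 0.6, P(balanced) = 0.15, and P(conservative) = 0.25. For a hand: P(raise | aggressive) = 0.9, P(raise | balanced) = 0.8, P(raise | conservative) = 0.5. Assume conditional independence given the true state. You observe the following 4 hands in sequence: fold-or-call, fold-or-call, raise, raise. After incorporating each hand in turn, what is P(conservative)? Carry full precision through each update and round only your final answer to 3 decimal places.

0.642

After 'fold-or-call': normaliser = 0.1·0.6000 + 0.2·0.1500 + 0.5·0.2500; P(aggressive) ≈ 0.2791, P(balanced) ≈ 0.1395, P(conservative) ≈ 0.5814
After 'fold-or-call': normaliser = 0.1·0.2791 + 0.2·0.1395 + 0.5·0.5814; P(aggressive) ≈ 0.0805, P(balanced) ≈ 0.0805, P(conservative) ≈ 0.8389
After 'raise': normaliser = 0.9·0.0805 + 0.8·0.0805 + 0.5·0.8389; P(aggressive) ≈ 0.1303, P(balanced) ≈ 0.1158, P(conservative) ≈ 0.7539
After 'raise': normaliser = 0.9·0.1303 + 0.8·0.1158 + 0.5·0.7539; P(aggressive) ≈ 0.1998, P(balanced) ≈ 0.1579, P(conservative) ≈ 0.6423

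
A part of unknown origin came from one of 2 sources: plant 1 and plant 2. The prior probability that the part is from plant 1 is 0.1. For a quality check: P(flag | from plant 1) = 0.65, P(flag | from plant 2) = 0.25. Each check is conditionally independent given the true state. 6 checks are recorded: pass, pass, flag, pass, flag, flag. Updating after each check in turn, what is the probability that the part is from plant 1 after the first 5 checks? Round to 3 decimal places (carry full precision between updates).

After 'pass': P(plant 1) = 0.35·0.1000 / (0.35·0.1000 + 0.75·0.9000) ≈ 0.0493
After 'pass': P(plant 1) = 0.35·0.0493 / (0.35·0.0493 + 0.75·0.9507) ≈ 0.0236
After 'flag': P(plant 1) = 0.65·0.0236 / (0.65·0.0236 + 0.25·0.9764) ≈ 0.0592
After 'pass': P(plant 1) = 0.35·0.0592 / (0.35·0.0592 + 0.75·0.9408) ≈ 0.0285
After 'flag': P(plant 1) = 0.65·0.0285 / (0.65·0.0285 + 0.25·0.9715) ≈ 0.0709

0.071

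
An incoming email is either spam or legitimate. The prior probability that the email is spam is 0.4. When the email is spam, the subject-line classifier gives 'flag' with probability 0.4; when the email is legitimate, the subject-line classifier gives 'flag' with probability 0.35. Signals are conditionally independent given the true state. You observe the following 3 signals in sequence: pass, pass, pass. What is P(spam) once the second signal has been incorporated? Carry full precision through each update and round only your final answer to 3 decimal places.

After 'pass': P(spam) = 0.6·0.4000 / (0.6·0.4000 + 0.65·0.6000) ≈ 0.3810
After 'pass': P(spam) = 0.6·0.3810 / (0.6·0.3810 + 0.65·0.6190) ≈ 0.3623

0.362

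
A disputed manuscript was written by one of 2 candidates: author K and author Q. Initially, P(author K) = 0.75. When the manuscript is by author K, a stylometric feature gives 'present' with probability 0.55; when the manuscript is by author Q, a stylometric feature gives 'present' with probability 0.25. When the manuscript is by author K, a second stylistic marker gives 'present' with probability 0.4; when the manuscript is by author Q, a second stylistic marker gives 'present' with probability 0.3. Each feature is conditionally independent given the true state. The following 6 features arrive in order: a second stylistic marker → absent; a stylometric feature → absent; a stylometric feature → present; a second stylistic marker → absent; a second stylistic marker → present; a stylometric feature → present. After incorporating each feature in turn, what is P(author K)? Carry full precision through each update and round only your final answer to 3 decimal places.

0.895

After a second stylistic marker='absent': P(author K) = 0.6·0.7500 / (0.6·0.7500 + 0.7·0.2500) ≈ 0.7200
After a stylometric feature='absent': P(author K) = 0.45·0.7200 / (0.45·0.7200 + 0.75·0.2800) ≈ 0.6067
After a stylometric feature='present': P(author K) = 0.55·0.6067 / (0.55·0.6067 + 0.25·0.3933) ≈ 0.7724
After a second stylistic marker='absent': P(author K) = 0.6·0.7724 / (0.6·0.7724 + 0.7·0.2276) ≈ 0.7442
After a second stylistic marker='present': P(author K) = 0.4·0.7442 / (0.4·0.7442 + 0.3·0.2558) ≈ 0.7950
After a stylometric feature='present': P(author K) = 0.55·0.7950 / (0.55·0.7950 + 0.25·0.2050) ≈ 0.8951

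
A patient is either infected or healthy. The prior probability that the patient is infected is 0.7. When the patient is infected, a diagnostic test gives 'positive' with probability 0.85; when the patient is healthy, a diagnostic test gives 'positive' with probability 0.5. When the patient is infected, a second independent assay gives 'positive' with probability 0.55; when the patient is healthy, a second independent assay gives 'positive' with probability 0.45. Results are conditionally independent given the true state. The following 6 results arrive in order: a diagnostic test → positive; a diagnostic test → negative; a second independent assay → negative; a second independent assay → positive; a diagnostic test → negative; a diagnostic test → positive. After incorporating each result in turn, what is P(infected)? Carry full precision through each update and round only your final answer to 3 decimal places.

0.378

Apply Bayes' rule sequentially, carrying P(infected) forward.
After a diagnostic test='positive': P(infected) = 0.85·0.7000 / (0.85·0.7000 + 0.5·0.3000) ≈ 0.7987
After a diagnostic test='negative': P(infected) = 0.15·0.7987 / (0.15·0.7987 + 0.5·0.2013) ≈ 0.5434
After a second independent assay='negative': P(infected) = 0.45·0.5434 / (0.45·0.5434 + 0.55·0.4566) ≈ 0.4933
After a second independent assay='positive': P(infected) = 0.55·0.4933 / (0.55·0.4933 + 0.45·0.5067) ≈ 0.5434
After a diagnostic test='negative': P(infected) = 0.15·0.5434 / (0.15·0.5434 + 0.5·0.4566) ≈ 0.2631
After a diagnostic test='positive': P(infected) = 0.85·0.2631 / (0.85·0.2631 + 0.5·0.7369) ≈ 0.3777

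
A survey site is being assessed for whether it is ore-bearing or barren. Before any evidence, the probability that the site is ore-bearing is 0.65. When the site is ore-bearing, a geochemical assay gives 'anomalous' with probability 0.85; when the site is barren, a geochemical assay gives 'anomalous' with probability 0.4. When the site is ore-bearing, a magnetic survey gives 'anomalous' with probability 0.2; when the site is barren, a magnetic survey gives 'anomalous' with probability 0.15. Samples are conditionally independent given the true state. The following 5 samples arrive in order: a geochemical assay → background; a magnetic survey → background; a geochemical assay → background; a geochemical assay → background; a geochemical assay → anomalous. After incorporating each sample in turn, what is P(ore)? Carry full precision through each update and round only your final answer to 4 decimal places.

0.0549

Each posterior becomes the prior for the next update.
After a geochemical assay='background': P(ore) = 0.15·0.6500 / (0.15·0.6500 + 0.6·0.3500) ≈ 0.3171
After a magnetic survey='background': P(ore) = 0.8·0.3171 / (0.8·0.3171 + 0.85·0.6829) ≈ 0.3041
After a geochemical assay='background': P(ore) = 0.15·0.3041 / (0.15·0.3041 + 0.6·0.6959) ≈ 0.0985
After a geochemical assay='background': P(ore) = 0.15·0.0985 / (0.15·0.0985 + 0.6·0.9015) ≈ 0.0266
After a geochemical assay='anomalous': P(ore) = 0.85·0.0266 / (0.85·0.0266 + 0.4·0.9734) ≈ 0.0549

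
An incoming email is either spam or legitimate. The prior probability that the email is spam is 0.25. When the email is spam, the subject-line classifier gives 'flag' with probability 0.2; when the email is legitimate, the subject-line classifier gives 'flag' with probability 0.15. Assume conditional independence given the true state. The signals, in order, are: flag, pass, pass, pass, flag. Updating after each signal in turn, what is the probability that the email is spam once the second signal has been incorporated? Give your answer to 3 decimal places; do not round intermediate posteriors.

After 'flag': P(spam) = 0.2·0.2500 / (0.2·0.2500 + 0.15·0.7500) ≈ 0.3077
After 'pass': P(spam) = 0.8·0.3077 / (0.8·0.3077 + 0.85·0.6923) ≈ 0.2949

0.295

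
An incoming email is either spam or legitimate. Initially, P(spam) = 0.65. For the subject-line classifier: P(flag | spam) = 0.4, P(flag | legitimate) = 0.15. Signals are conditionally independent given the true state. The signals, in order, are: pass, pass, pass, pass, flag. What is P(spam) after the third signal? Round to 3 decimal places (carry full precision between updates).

Each posterior becomes the prior for the next update.
After 'pass': P(spam) = 0.6·0.6500 / (0.6·0.6500 + 0.85·0.3500) ≈ 0.5673
After 'pass': P(spam) = 0.6·0.5673 / (0.6·0.5673 + 0.85·0.4327) ≈ 0.4806
After 'pass': P(spam) = 0.6·0.4806 / (0.6·0.4806 + 0.85·0.5194) ≈ 0.3951

0.395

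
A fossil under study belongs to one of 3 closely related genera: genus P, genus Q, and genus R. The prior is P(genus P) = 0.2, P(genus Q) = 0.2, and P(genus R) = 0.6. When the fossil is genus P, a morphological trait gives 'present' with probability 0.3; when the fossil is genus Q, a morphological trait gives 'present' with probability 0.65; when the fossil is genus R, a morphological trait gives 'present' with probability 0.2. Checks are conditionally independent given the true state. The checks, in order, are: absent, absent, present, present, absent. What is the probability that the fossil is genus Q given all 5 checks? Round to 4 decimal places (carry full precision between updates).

0.1640

Each posterior becomes the prior for the next update.
After 'absent': normaliser = 0.7·0.2000 + 0.35·0.2000 + 0.8·0.6000; P(genus P) ≈ 0.2029, P(genus Q) ≈ 0.1014, P(genus R) ≈ 0.6957
After 'absent': normaliser = 0.7·0.2029 + 0.35·0.1014 + 0.8·0.6957; P(genus P) ≈ 0.1935, P(genus Q) ≈ 0.0484, P(genus R) ≈ 0.7581
After 'present': normaliser = 0.3·0.1935 + 0.65·0.0484 + 0.2·0.7581; P(genus P) ≈ 0.2407, P(genus Q) ≈ 0.1304, P(genus R) ≈ 0.6289
After 'present': normaliser = 0.3·0.2407 + 0.65·0.1304 + 0.2·0.6289; P(genus P) ≈ 0.2554, P(genus Q) ≈ 0.2998, P(genus R) ≈ 0.4448
After 'absent': normaliser = 0.7·0.2554 + 0.35·0.2998 + 0.8·0.4448; P(genus P) ≈ 0.2796, P(genus Q) ≈ 0.1640, P(genus R) ≈ 0.5564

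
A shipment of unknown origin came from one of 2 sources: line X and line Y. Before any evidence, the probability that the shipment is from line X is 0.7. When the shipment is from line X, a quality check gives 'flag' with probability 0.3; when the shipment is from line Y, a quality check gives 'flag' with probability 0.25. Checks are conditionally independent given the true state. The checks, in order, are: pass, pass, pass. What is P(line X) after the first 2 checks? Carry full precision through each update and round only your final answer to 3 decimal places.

After 'pass': P(line X) = 0.7·0.7000 / (0.7·0.7000 + 0.75·0.3000) ≈ 0.6853
After 'pass': P(line X) = 0.7·0.6853 / (0.7·0.6853 + 0.75·0.3147) ≈ 0.6702

0.670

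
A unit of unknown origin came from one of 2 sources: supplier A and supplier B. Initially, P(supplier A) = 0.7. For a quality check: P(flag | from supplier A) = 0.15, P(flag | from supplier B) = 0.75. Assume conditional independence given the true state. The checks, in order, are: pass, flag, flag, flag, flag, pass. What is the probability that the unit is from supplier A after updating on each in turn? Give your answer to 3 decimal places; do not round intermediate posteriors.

0.041

After 'pass': P(supplier A) = 0.85·0.7000 / (0.85·0.7000 + 0.25·0.3000) ≈ 0.8881
After 'flag': P(supplier A) = 0.15·0.8881 / (0.15·0.8881 + 0.75·0.1119) ≈ 0.6134
After 'flag': P(supplier A) = 0.15·0.6134 / (0.15·0.6134 + 0.75·0.3866) ≈ 0.2409
After 'flag': P(supplier A) = 0.15·0.2409 / (0.15·0.2409 + 0.75·0.7591) ≈ 0.0597
After 'flag': P(supplier A) = 0.15·0.0597 / (0.15·0.0597 + 0.75·0.9403) ≈ 0.0125
After 'pass': P(supplier A) = 0.85·0.0125 / (0.85·0.0125 + 0.25·0.9875) ≈ 0.0414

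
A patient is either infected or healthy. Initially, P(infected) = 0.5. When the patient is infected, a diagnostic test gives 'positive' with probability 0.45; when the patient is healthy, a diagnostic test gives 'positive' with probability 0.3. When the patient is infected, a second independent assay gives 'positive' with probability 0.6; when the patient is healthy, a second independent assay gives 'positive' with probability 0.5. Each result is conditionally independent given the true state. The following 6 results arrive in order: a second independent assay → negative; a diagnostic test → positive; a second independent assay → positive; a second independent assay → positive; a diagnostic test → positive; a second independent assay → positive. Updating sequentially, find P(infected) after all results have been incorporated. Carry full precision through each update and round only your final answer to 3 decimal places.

After a second independent assay='negative': P(infected) = 0.4·0.5000 / (0.4·0.5000 + 0.5·0.5000) ≈ 0.4444
After a diagnostic test='positive': P(infected) = 0.45·0.4444 / (0.45·0.4444 + 0.3·0.5556) ≈ 0.5455
After a second independent assay='positive': P(infected) = 0.6·0.5455 / (0.6·0.5455 + 0.5·0.4545) ≈ 0.5902
After a second independent assay='positive': P(infected) = 0.6·0.5902 / (0.6·0.5902 + 0.5·0.4098) ≈ 0.6334
After a diagnostic test='positive': P(infected) = 0.45·0.6334 / (0.45·0.6334 + 0.3·0.3666) ≈ 0.7216
After a second independent assay='positive': P(infected) = 0.6·0.7216 / (0.6·0.7216 + 0.5·0.2784) ≈ 0.7567

0.757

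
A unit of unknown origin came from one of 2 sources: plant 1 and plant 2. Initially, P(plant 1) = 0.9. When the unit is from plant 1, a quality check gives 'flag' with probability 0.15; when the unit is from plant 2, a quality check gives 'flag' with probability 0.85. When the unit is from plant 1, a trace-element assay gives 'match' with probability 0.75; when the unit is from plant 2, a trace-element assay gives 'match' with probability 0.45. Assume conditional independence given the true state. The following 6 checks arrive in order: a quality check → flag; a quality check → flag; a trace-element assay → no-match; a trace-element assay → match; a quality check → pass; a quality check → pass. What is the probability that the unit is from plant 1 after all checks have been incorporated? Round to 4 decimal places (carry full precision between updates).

After a quality check='flag': P(plant 1) = 0.15·0.9000 / (0.15·0.9000 + 0.85·0.1000) ≈ 0.6136
After a quality check='flag': P(plant 1) = 0.15·0.6136 / (0.15·0.6136 + 0.85·0.3864) ≈ 0.2189
After a trace-element assay='no-match': P(plant 1) = 0.25·0.2189 / (0.25·0.2189 + 0.55·0.7811) ≈ 0.1130
After a trace-element assay='match': P(plant 1) = 0.75·0.1130 / (0.75·0.1130 + 0.45·0.8870) ≈ 0.1751
After a quality check='pass': P(plant 1) = 0.85·0.1751 / (0.85·0.1751 + 0.15·0.8249) ≈ 0.5461
After a quality check='pass': P(plant 1) = 0.85·0.5461 / (0.85·0.5461 + 0.15·0.4539) ≈ 0.8721

0.8721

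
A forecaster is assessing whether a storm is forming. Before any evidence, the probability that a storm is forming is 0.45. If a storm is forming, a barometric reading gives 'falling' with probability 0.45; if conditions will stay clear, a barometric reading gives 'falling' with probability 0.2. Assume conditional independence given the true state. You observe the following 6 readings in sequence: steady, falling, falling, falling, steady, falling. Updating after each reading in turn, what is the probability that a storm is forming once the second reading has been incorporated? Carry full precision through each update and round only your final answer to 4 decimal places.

Each posterior becomes the prior for the next update.
After 'steady': P(storm) = 0.55·0.4500 / (0.55·0.4500 + 0.8·0.5500) ≈ 0.3600
After 'falling': P(storm) = 0.45·0.3600 / (0.45·0.3600 + 0.2·0.6400) ≈ 0.5586

0.5586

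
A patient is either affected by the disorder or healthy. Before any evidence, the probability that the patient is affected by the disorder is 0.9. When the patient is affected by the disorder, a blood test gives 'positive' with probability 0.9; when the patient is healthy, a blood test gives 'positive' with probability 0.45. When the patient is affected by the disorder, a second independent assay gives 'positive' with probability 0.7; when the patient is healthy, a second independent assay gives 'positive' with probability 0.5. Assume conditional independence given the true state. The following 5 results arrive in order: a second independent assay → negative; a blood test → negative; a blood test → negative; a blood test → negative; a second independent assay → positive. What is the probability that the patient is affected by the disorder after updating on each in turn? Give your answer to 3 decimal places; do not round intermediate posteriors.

0.043

After a second independent assay='negative': P(affected) = 0.3·0.9000 / (0.3·0.9000 + 0.5·0.1000) ≈ 0.8438
After a blood test='negative': P(affected) = 0.1·0.8438 / (0.1·0.8438 + 0.55·0.1562) ≈ 0.4954
After a blood test='negative': P(affected) = 0.1·0.4954 / (0.1·0.4954 + 0.55·0.5046) ≈ 0.1515
After a blood test='negative': P(affected) = 0.1·0.1515 / (0.1·0.1515 + 0.55·0.8485) ≈ 0.0314
After a second independent assay='positive': P(affected) = 0.7·0.0314 / (0.7·0.0314 + 0.5·0.9686) ≈ 0.0435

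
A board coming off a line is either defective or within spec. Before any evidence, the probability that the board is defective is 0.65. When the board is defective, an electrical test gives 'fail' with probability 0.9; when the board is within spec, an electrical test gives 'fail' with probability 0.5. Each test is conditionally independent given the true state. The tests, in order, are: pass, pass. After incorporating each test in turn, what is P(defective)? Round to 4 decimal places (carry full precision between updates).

After 'pass': P(defective) = 0.1·0.6500 / (0.1·0.6500 + 0.5·0.3500) ≈ 0.2708
After 'pass': P(defective) = 0.1·0.2708 / (0.1·0.2708 + 0.5·0.7292) ≈ 0.0691

0.0691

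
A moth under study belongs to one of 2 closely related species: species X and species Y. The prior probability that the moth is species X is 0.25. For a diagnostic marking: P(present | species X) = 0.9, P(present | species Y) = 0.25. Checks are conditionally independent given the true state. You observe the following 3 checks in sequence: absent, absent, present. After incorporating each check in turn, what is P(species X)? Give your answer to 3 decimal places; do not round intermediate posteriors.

0.021

After 'absent': P(species X) = 0.1·0.2500 / (0.1·0.2500 + 0.75·0.7500) ≈ 0.0426
After 'absent': P(species X) = 0.1·0.0426 / (0.1·0.0426 + 0.75·0.9574) ≈ 0.0059
After 'present': P(species X) = 0.9·0.0059 / (0.9·0.0059 + 0.25·0.9941) ≈ 0.0209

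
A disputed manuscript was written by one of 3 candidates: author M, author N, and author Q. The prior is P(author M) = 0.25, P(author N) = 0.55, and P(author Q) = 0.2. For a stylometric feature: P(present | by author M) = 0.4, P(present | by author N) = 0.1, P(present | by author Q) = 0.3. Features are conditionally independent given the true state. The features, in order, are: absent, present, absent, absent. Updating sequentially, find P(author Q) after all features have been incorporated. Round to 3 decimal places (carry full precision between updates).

0.250

Each posterior becomes the prior for the next update.
After 'absent': normaliser = 0.6·0.2500 + 0.9·0.5500 + 0.7·0.2000; P(author M) ≈ 0.1911, P(author N) ≈ 0.6306, P(author Q) ≈ 0.1783
After 'present': normaliser = 0.4·0.1911 + 0.1·0.6306 + 0.3·0.1783; P(author M) ≈ 0.3960, P(author N) ≈ 0.3267, P(author Q) ≈ 0.2772
After 'absent': normaliser = 0.6·0.3960 + 0.9·0.3267 + 0.7·0.2772; P(author M) ≈ 0.3274, P(author N) ≈ 0.4052, P(author Q) ≈ 0.2674
After 'absent': normaliser = 0.6·0.3274 + 0.9·0.4052 + 0.7·0.2674; P(author M) ≈ 0.2625, P(author N) ≈ 0.4873, P(author Q) ≈ 0.2501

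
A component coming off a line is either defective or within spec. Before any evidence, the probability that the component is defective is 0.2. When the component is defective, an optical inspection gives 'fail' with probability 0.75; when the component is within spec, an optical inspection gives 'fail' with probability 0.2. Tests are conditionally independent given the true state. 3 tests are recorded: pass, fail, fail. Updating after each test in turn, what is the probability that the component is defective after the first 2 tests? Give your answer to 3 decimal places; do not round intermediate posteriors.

After 'pass': P(defective) = 0.25·0.2000 / (0.25·0.2000 + 0.8·0.8000) ≈ 0.0725
After 'fail': P(defective) = 0.75·0.0725 / (0.75·0.0725 + 0.2·0.9275) ≈ 0.2266

0.227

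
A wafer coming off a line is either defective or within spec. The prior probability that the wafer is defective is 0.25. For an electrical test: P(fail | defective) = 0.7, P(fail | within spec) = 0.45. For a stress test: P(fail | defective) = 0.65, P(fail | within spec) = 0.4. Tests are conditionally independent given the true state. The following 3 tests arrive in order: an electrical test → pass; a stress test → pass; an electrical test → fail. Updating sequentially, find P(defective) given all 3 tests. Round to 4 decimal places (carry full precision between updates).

0.1416

After an electrical test='pass': P(defective) = 0.3·0.2500 / (0.3·0.2500 + 0.55·0.7500) ≈ 0.1538
After a stress test='pass': P(defective) = 0.35·0.1538 / (0.35·0.1538 + 0.6·0.8462) ≈ 0.0959
After an electrical test='fail': P(defective) = 0.7·0.0959 / (0.7·0.0959 + 0.45·0.9041) ≈ 0.1416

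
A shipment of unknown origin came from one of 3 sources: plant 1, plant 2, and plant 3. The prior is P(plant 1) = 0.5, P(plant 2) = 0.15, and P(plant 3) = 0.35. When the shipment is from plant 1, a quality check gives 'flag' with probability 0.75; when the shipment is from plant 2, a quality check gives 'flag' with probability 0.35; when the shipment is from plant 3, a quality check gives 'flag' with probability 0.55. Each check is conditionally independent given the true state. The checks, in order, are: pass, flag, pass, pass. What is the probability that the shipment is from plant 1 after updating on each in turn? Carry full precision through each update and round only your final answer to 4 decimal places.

After 'pass': normaliser = 0.25·0.5000 + 0.65·0.1500 + 0.45·0.3500; P(plant 1) ≈ 0.3289, P(plant 2) ≈ 0.2566, P(plant 3) ≈ 0.4145
After 'flag': normaliser = 0.75·0.3289 + 0.35·0.2566 + 0.55·0.4145; P(plant 1) ≈ 0.4371, P(plant 2) ≈ 0.1591, P(plant 3) ≈ 0.4038
After 'pass': normaliser = 0.25·0.4371 + 0.65·0.1591 + 0.45·0.4038; P(plant 1) ≈ 0.2770, P(plant 2) ≈ 0.2622, P(plant 3) ≈ 0.4608
After 'pass': normaliser = 0.25·0.2770 + 0.65·0.2622 + 0.45·0.4608; P(plant 1) ≈ 0.1549, P(plant 2) ≈ 0.3812, P(plant 3) ≈ 0.4638

0.1549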